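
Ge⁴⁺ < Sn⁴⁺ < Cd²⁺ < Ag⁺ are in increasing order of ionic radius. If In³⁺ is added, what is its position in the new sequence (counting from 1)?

3

Electron counts and nuclear charges: Ge⁴⁺: 28 e⁻, Z=32, Sn⁴⁺: 46 e⁻, Z=50, In³⁺: 46 e⁻, Z=49, Cd²⁺: 46 e⁻, Z=48, Ag⁺: 46 e⁻, Z=47. Ge⁴⁺ < Sn⁴⁺ (same group, 1 shell fewer); Sn⁴⁺ < In³⁺ (both 46 e⁻, Z=50>49); In³⁺ < Cd²⁺ (both 46 e⁻, Z=49>48); Cd²⁺ < Ag⁺ (both 46 e⁻, Z=48>47).
Merged order: Ge⁴⁺ < Sn⁴⁺ < In³⁺ < Cd²⁺ < Ag⁺ — In³⁺ is number 3.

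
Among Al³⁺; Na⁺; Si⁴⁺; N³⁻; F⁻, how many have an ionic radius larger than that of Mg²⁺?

3

These species are isoelectronic with 10 electrons. The only difference is the number of protons: Si⁴⁺ (Z=14), Al³⁺ (Z=13), Mg²⁺ (Z=12), Na⁺ (Z=11), F⁻ (Z=9), N³⁻ (Z=7). The strongest nuclear pull (Si⁴⁺) gives the smallest ion.
Ordering all of them (including Mg²⁺) by radius gives Si⁴⁺ < Al³⁺ < Mg²⁺ < Na⁺ < F⁻ < N³⁻. So 3 are larger.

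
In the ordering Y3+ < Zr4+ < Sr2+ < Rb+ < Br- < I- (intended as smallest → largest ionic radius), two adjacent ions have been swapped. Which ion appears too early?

Y3+

Check each adjacent pair. Y3+ and Zr4+ are reversed: they are isoelectronic (36 e⁻) and Zr has more protons than Y (40 vs 39), making Zr4+ smaller. No other neighbouring pair contradicts the periodic trends, so Y3+ is the ion listed too early.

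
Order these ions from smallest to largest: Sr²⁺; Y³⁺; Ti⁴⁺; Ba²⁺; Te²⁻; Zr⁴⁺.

Electron counts and nuclear charges: Ti⁴⁺: 18 e⁻, Z=22, Zr⁴⁺: 36 e⁻, Z=40, Y³⁺: 36 e⁻, Z=39, Sr²⁺: 36 e⁻, Z=38, Ba²⁺: 54 e⁻, Z=56, Te²⁻: 54 e⁻, Z=52. Ti⁴⁺ < Zr⁴⁺ (same group, 1 shell fewer); Zr⁴⁺ < Y³⁺ (both 36 e⁻, Z=40>39); Y³⁺ < Sr²⁺ (isoelectronic, higher Z=39 is smaller); Sr²⁺ < Ba²⁺ (same group, 1 shell fewer); Ba²⁺ < Te²⁻ (isoelectronic, higher Z=56 is smaller).

Ti⁴⁺ < Zr⁴⁺ < Y³⁺ < Sr²⁺ < Ba²⁺ < Te²⁻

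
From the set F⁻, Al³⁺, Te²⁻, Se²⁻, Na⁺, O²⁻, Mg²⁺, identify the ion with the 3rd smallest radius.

Tabulating Z and e⁻: Al³⁺: 10 e⁻, Z=13, Mg²⁺: 10 e⁻, Z=12, Na⁺: 10 e⁻, Z=11, F⁻: 10 e⁻, Z=9, O²⁻: 10 e⁻, Z=8, Se²⁻: 36 e⁻, Z=34, Te²⁻: 54 e⁻, Z=52. Al³⁺ < Mg²⁺ (both 10 e⁻, Z=13>12); Mg²⁺ < Na⁺ (isoelectronic, higher Z=12 is smaller); Na⁺ < F⁻ (isoelectronic, higher Z=11 is smaller); F⁻ < O²⁻ (both 10 e⁻, Z=9>8); O²⁻ < Se²⁻ (same group, period 2 vs 4); Se²⁻ < Te²⁻ (same group, period 4 vs 5).
That gives Al³⁺ < Mg²⁺ < Na⁺ < F⁻ < O²⁻ < Se²⁻ < Te²⁻. From the smallest end, number 3 is Na⁺.

Na⁺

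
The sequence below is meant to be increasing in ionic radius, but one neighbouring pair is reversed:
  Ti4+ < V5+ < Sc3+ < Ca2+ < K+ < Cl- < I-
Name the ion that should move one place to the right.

The pair Ti4+, V5+ is the wrong way round — both have 18 electrons but Z(V)=23 > Z(Ti)=22, so V5+ should be the smaller of the two. All other adjacent pairs agree with periodic trends, so Ti4+ is the misplaced ion.

Ti4+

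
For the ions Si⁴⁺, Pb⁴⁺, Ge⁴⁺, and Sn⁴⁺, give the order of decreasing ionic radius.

Pb⁴⁺ > Sn⁴⁺ > Ge⁴⁺ > Si⁴⁺

Same group, same charge. Going down the group adds an extra shell of electrons, so the ion gets larger: Si⁴⁺ is highest in the group and smallest.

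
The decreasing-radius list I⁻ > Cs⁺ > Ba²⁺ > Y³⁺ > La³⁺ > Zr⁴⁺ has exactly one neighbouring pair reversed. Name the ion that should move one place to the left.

Compare adjacent ions: Y³⁺ and La³⁺ are in one column with the same charge; the lighter period-5 ion has one fewer shell and is smaller — yet in this decreasing list Y³⁺ sits before La³⁺. Nothing else is reversed, so La³⁺ should move one place to the left.

La³⁺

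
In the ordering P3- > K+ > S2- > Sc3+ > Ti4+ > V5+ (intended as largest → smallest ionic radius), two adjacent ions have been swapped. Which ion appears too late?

S2-

Scanning neighbour by neighbour, only K+/S2- violates a trend: K+ and S2- share 18 electrons; the higher nuclear charge on K (Z=19) contracts it more, so K+ < S2-. That makes S2- the one sitting a position late relative to where it belongs.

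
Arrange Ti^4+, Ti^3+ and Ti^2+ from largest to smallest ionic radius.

Same element, different charge: the more highly charged cation has fewer electrons and a greater effective nuclear charge per electron, making Ti^4+ the smallest.

Ti^2+ > Ti^3+ > Ti^4+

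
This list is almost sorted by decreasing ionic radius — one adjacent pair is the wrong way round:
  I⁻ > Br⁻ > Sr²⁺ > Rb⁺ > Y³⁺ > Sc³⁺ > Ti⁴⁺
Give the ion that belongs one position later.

Sr²⁺

Scanning neighbour by neighbour, only Sr²⁺/Rb⁺ violates a trend: Sr²⁺ and Rb⁺ share 36 electrons; the higher nuclear charge on Sr (Z=38) contracts it more, so Sr²⁺ < Rb⁺. That makes Sr²⁺ the one sitting a position early relative to where it belongs.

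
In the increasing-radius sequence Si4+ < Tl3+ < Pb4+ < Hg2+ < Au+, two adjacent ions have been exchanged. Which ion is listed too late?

Compare adjacent ions: Pb4+ and Tl3+ share 78 electrons; the higher nuclear charge on Pb (Z=82) contracts it more, so Pb4+ < Tl3+ — yet in this increasing list Tl3+ sits before Pb4+. Nothing else is reversed, so Pb4+ should move one place to the left.

Pb4+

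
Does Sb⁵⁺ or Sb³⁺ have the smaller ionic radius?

These are all Sb ions. Removing more electrons (higher positive charge) pulls the remaining electrons in closer, so Sb⁵⁺ is smallest and Sb³⁺ is largest.

Sb⁵⁺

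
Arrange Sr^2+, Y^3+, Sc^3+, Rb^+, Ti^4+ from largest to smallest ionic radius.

Rb^+ > Sr^2+ > Y^3+ > Sc^3+ > Ti^4+

First list Z and electron count for each: Ti^4+ has 18 e⁻ (Z=22), Sc^3+ has 18 e⁻ (Z=21), Y^3+ has 36 e⁻ (Z=39), Sr^2+ has 36 e⁻ (Z=38), Rb^+ has 36 e⁻ (Z=37). Ti^4+ < Sc^3+ (both 18 e⁻, Z=22>21); Sc^3+ < Y^3+ (same group, period 4 vs 5); Y^3+ < Sr^2+ (isoelectronic, higher Z=39 is smaller); Sr^2+ < Rb^+ (isoelectronic, higher Z=38 is smaller).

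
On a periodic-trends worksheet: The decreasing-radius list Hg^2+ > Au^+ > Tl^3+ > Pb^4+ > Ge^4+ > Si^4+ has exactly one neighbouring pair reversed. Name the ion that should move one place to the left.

Check each adjacent pair. Hg^2+ and Au^+ are reversed: Hg^2+ and Au^+ share 78 electrons; the higher nuclear charge on Hg (Z=80) contracts it more, so Hg^2+ < Au^+. No other neighbouring pair contradicts the periodic trends, so Au^+ is the ion listed too late.

Au^+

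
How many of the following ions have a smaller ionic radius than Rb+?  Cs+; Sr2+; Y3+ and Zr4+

3

First list Z and electron count for each: Zr4+ (Z=40, 36 e⁻), Y3+ (Z=39, 36 e⁻), Sr2+ (Z=38, 36 e⁻), Rb+ (Z=37, 36 e⁻), Cs+ (Z=55, 54 e⁻). Zr4+ < Y3+ (isoelectronic, higher Z=40 is smaller); Y3+ < Sr2+ (isoelectronic, higher Z=39 is smaller); Sr2+ < Rb+ (isoelectronic, higher Z=38 is smaller); Rb+ < Cs+ (same group, period 5 vs 6).
Relative to Rb+, the ions that are smaller are Zr4+, Y3+, Sr2+. Count: 3.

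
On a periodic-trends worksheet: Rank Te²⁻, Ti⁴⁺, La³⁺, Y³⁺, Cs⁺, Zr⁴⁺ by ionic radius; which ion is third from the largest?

Tabulating Z and e⁻: Ti⁴⁺ has 18 e⁻ (Z=22), Zr⁴⁺ has 36 e⁻ (Z=40), Y³⁺ has 36 e⁻ (Z=39), La³⁺ has 54 e⁻ (Z=57), Cs⁺ has 54 e⁻ (Z=55), Te²⁻ has 54 e⁻ (Z=52). Ti⁴⁺ < Zr⁴⁺ (same group, period 4 vs 5); Zr⁴⁺ < Y³⁺ (isoelectronic, higher Z=40 is smaller); Y³⁺ < La³⁺ (same group, period 5 vs 6); La³⁺ < Cs⁺ (isoelectronic, higher Z=57 is smaller); Cs⁺ < Te²⁻ (isoelectronic, higher Z=55 is smaller).
So the order is Ti⁴⁺ < Zr⁴⁺ < Y³⁺ < La³⁺ < Cs⁺ < Te²⁻; the 3rd-largest ion is La³⁺.

La³⁺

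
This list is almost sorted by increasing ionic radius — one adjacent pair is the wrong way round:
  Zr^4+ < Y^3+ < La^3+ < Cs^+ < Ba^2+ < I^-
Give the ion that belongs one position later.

Cs^+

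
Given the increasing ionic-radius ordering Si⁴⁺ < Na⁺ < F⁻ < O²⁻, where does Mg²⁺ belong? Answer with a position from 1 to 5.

All of these have 10 electrons (isoelectronic). With the same electron cloud, the ion with the most protons pulls it in tightest. Nuclear charges: Si⁴⁺ (Z=14), Mg²⁺ (Z=12), Na⁺ (Z=11), F⁻ (Z=9), O²⁻ (Z=8). Highest Z is smallest.
With Mg²⁺ included the full order is Si⁴⁺ < Mg²⁺ < Na⁺ < F⁻ < O²⁻, so it takes position 2.

2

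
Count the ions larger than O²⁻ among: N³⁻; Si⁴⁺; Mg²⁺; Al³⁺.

Isoelectronic series (10 e⁻ each). Size is set by nuclear charge: more protons means a smaller ion. Si⁴⁺ (Z=14), Al³⁺ (Z=13), Mg²⁺ (Z=12), O²⁻ (Z=8), N³⁻ (Z=7).
Relative to O²⁻, the ions that are larger are N³⁻. So 1 is larger.

1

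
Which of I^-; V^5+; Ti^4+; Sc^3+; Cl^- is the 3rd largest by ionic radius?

V^5+: 18 e⁻, Z=23, Ti^4+: 18 e⁻, Z=22, Sc^3+: 18 e⁻, Z=21, Cl^-: 18 e⁻, Z=17, I^-: 54 e⁻, Z=53. V^5+ < Ti^4+ (both 18 e⁻, Z=23>22); Ti^4+ < Sc^3+ (isoelectronic, higher Z=22 is smaller); Sc^3+ < Cl^- (isoelectronic, higher Z=21 is smaller); Cl^- < I^- (same group, 2 shells fewer).
That gives V^5+ < Ti^4+ < Sc^3+ < Cl^- < I^-. From the largest end, number 3 is Sc^3+.

Sc^3+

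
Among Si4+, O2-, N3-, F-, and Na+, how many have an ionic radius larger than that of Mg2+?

Each ion has 10 electrons. The ranking follows nuclear charge in reverse — greater Z gives a smaller radius. Si4+ (Z=14), Mg2+ (Z=12), Na+ (Z=11), F- (Z=9), O2- (Z=8), N3- (Z=7).
Overall: Si4+ < Mg2+ < Na+ < F- < O2- < N3-. Mg2+ has 1 below it and 4 above. That's 4.

4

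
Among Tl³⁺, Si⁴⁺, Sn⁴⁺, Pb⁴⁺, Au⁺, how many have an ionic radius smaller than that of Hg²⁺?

Electron counts and nuclear charges: Si⁴⁺: 10 e⁻, Z=14, Sn⁴⁺: 46 e⁻, Z=50, Pb⁴⁺: 78 e⁻, Z=82, Tl³⁺: 78 e⁻, Z=81, Hg²⁺: 78 e⁻, Z=80, Au⁺: 78 e⁻, Z=79. Si⁴⁺ < Sn⁴⁺ (same group, 2 shells fewer); Sn⁴⁺ < Pb⁴⁺ (same group, 1 shell fewer); Pb⁴⁺ < Tl³⁺ (isoelectronic, higher Z=82 is smaller); Tl³⁺ < Hg²⁺ (both 78 e⁻, Z=81>80); Hg²⁺ < Au⁺ (both 78 e⁻, Z=80>79).
Overall: Si⁴⁺ < Sn⁴⁺ < Pb⁴⁺ < Tl³⁺ < Hg²⁺ < Au⁺. Hg²⁺ has 4 below it and 1 above. Count: 4.

4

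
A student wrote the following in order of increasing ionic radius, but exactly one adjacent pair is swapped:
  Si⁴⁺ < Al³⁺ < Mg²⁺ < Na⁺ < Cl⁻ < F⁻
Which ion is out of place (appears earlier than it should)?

Check each adjacent pair. Cl⁻ and F⁻ are reversed: same group and charge — period 2 sits above period 3, so F⁻ is smaller. No other neighbouring pair contradicts the periodic trends, so Cl⁻ is the ion listed too early.

Cl⁻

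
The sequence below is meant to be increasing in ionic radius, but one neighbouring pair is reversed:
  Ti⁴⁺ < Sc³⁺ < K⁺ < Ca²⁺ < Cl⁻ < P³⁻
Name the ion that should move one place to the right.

Check each adjacent pair. K⁺ and Ca²⁺ are reversed: both have 18 electrons but Z(Ca)=20 > Z(K)=19, so Ca²⁺ should be the smaller of the two. No other neighbouring pair contradicts the periodic trends, so K⁺ is the ion listed too early.

K⁺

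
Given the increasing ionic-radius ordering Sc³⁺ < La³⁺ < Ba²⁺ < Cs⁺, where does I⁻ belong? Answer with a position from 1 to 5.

Tabulating Z and e⁻: Sc³⁺: 18 e⁻, Z=21, La³⁺: 54 e⁻, Z=57, Ba²⁺: 54 e⁻, Z=56, Cs⁺: 54 e⁻, Z=55, I⁻: 54 e⁻, Z=53. Sc³⁺ < La³⁺ (same group, period 4 vs 6); La³⁺ < Ba²⁺ (both 54 e⁻, Z=57>56); Ba²⁺ < Cs⁺ (isoelectronic, higher Z=56 is smaller); Cs⁺ < I⁻ (isoelectronic, higher Z=55 is smaller).
The complete sequence is Sc³⁺ < La³⁺ < Ba²⁺ < Cs⁺ < I⁻. I⁻ sits at position 5.

5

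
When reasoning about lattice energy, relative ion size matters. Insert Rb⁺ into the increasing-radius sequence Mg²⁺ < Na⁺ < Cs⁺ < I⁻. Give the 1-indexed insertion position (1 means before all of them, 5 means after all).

3

Tabulating Z and e⁻: Mg²⁺: 10 e⁻, Z=12, Na⁺: 10 e⁻, Z=11, Rb⁺: 36 e⁻, Z=37, Cs⁺: 54 e⁻, Z=55, I⁻: 54 e⁻, Z=53. Mg²⁺ < Na⁺ (both 10 e⁻, Z=12>11); Na⁺ < Rb⁺ (same group, period 3 vs 5); Rb⁺ < Cs⁺ (same group, period 5 vs 6); Cs⁺ < I⁻ (both 54 e⁻, Z=55>53).
The complete sequence is Mg²⁺ < Na⁺ < Rb⁺ < Cs⁺ < I⁻. Rb⁺ sits at position 3.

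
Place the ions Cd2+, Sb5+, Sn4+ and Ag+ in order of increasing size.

Each ion has 46 electrons. The ranking follows nuclear charge in reverse — greater Z gives a smaller radius. Sb5+ (Z=51), Sn4+ (Z=50), Cd2+ (Z=48), Ag+ (Z=47).

Sb5+ < Sn4+ < Cd2+ < Ag+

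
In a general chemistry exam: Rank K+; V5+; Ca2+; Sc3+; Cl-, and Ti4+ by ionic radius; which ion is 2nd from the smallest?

Ti4+

Isoelectronic series (18 e⁻ each). Size is set by nuclear charge: more protons means a smaller ion. V5+ (Z=23), Ti4+ (Z=22), Sc3+ (Z=21), Ca2+ (Z=20), K+ (Z=19), Cl- (Z=17).
Ordering: V5+ < Ti4+ < Sc3+ < Ca2+ < K+ < Cl-. The 2nd smallest is Ti4+.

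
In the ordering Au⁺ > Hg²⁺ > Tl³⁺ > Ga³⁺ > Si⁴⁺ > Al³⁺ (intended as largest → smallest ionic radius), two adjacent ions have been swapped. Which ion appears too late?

Compare adjacent ions: Si⁴⁺ and Al³⁺ share 10 electrons; the higher nuclear charge on Si (Z=14) contracts it more, so Si⁴⁺ < Al³⁺ — yet in this decreasing list Si⁴⁺ sits before Al³⁺. Nothing else is reversed, so Al³⁺ should move one place to the left.

Al³⁺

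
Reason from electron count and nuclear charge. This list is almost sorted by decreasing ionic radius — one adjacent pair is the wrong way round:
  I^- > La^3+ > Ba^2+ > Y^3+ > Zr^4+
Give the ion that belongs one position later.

La^3+

Scanning neighbour by neighbour, only La^3+/Ba^2+ violates a trend: both have 54 electrons but Z(La)=57 > Z(Ba)=56, so La^3+ should be the smaller of the two. That makes La^3+ the one sitting a position early relative to where it belongs.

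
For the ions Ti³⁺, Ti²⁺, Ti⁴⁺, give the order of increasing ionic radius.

Ti⁴⁺ < Ti³⁺ < Ti²⁺

These are all Ti ions. Removing more electrons (higher positive charge) pulls the remaining electrons in closer, so Ti⁴⁺ is smallest and Ti²⁺ is largest.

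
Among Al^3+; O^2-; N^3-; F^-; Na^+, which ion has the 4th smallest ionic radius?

Each ion has 10 electrons. The ranking follows nuclear charge in reverse — greater Z gives a smaller radius. Al^3+ (Z=13), Na^+ (Z=11), F^- (Z=9), O^2- (Z=8), N^3- (Z=7).
That gives Al^3+ < Na^+ < F^- < O^2- < N^3-. From the smallest end, number 4 is O^2-.

O^2-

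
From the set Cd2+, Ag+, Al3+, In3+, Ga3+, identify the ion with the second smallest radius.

Ga3+

First list Z and electron count for each: Al3+: 10 e⁻, Z=13, Ga3+: 28 e⁻, Z=31, In3+: 46 e⁻, Z=49, Cd2+: 46 e⁻, Z=48, Ag+: 46 e⁻, Z=47. Al3+ < Ga3+ (same group, period 3 vs 4); Ga3+ < In3+ (same group, period 4 vs 5); In3+ < Cd2+ (isoelectronic, higher Z=49 is smaller); Cd2+ < Ag+ (isoelectronic, higher Z=48 is smaller).
Ordering: Al3+ < Ga3+ < In3+ < Cd2+ < Ag+. The second smallest is Ga3+.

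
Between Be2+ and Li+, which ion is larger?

All of these have 2 electrons (isoelectronic). With the same electron cloud, the ion with the most protons pulls it in tightest. Nuclear charges: Be2+ (Z=4), Li+ (Z=3). Highest Z is smallest.

Li+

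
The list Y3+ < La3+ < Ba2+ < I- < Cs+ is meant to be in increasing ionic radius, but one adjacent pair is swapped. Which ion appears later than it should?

Cs+

Compare adjacent ions: they are isoelectronic (54 e⁻) and Cs has more protons than I (55 vs 53), making Cs+ smaller — yet in this increasing list I- sits before Cs+. Nothing else is reversed, so Cs+ should move one place to the left.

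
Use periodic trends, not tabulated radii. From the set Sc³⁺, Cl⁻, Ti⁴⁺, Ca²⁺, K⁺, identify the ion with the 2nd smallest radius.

Isoelectronic series (18 e⁻ each). Size is set by nuclear charge: more protons means a smaller ion. Ti⁴⁺ (Z=22), Sc³⁺ (Z=21), Ca²⁺ (Z=20), K⁺ (Z=19), Cl⁻ (Z=17).
Ordering: Ti⁴⁺ < Sc³⁺ < Ca²⁺ < K⁺ < Cl⁻. The 2nd smallest is Sc³⁺.

Sc³⁺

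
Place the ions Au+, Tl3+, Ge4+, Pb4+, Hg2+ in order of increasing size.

Ge4+ < Pb4+ < Tl3+ < Hg2+ < Au+

Work out protons and electrons: Ge4+ has 28 e⁻ (Z=32), Pb4+ has 78 e⁻ (Z=82), Tl3+ has 78 e⁻ (Z=81), Hg2+ has 78 e⁻ (Z=80), Au+ has 78 e⁻ (Z=79). Ge4+ < Pb4+ (same group, 2 shells fewer); Pb4+ < Tl3+ (both 78 e⁻, Z=82>81); Tl3+ < Hg2+ (isoelectronic, higher Z=81 is smaller); Hg2+ < Au+ (both 78 e⁻, Z=80>79).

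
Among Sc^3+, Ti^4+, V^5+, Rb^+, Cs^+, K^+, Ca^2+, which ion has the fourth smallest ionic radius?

Tabulating Z and e⁻: V^5+ (Z=23, 18 e⁻), Ti^4+ (Z=22, 18 e⁻), Sc^3+ (Z=21, 18 e⁻), Ca^2+ (Z=20, 18 e⁻), K^+ (Z=19, 18 e⁻), Rb^+ (Z=37, 36 e⁻), Cs^+ (Z=55, 54 e⁻). V^5+ < Ti^4+ (both 18 e⁻, Z=23>22); Ti^4+ < Sc^3+ (isoelectronic, higher Z=22 is smaller); Sc^3+ < Ca^2+ (both 18 e⁻, Z=21>20); Ca^2+ < K^+ (isoelectronic, higher Z=20 is smaller); K^+ < Rb^+ (same group, period 4 vs 5); Rb^+ < Cs^+ (same group, period 5 vs 6).
Full ascending order: V^5+ < Ti^4+ < Sc^3+ < Ca^2+ < K^+ < Rb^+ < Cs^+. Counting from the smallest, position 4 is Ca^2+.

Ca^2+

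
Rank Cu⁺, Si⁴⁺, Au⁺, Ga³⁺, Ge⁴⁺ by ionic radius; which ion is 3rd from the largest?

Ga³⁺

Si⁴⁺ (Z=14, 10 e⁻), Ge⁴⁺ (Z=32, 28 e⁻), Ga³⁺ (Z=31, 28 e⁻), Cu⁺ (Z=29, 28 e⁻), Au⁺ (Z=79, 78 e⁻). Si⁴⁺ < Ge⁴⁺ (same group, 1 shell fewer); Ge⁴⁺ < Ga³⁺ (both 28 e⁻, Z=32>31); Ga³⁺ < Cu⁺ (both 28 e⁻, Z=31>29); Cu⁺ < Au⁺ (same group, period 4 vs 6).
Full ascending order: Si⁴⁺ < Ge⁴⁺ < Ga³⁺ < Cu⁺ < Au⁺. Counting from the largest, position 3 is Ga³⁺.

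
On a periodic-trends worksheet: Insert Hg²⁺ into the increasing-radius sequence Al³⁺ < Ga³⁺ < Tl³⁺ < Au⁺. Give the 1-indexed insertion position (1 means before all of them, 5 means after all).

4

Work out protons and electrons: Al³⁺ has 10 e⁻ (Z=13), Ga³⁺ has 28 e⁻ (Z=31), Tl³⁺ has 78 e⁻ (Z=81), Hg²⁺ has 78 e⁻ (Z=80), Au⁺ has 78 e⁻ (Z=79). Al³⁺ < Ga³⁺ (same group, period 3 vs 4); Ga³⁺ < Tl³⁺ (same group, 2 shells fewer); Tl³⁺ < Hg²⁺ (both 78 e⁻, Z=81>80); Hg²⁺ < Au⁺ (both 78 e⁻, Z=80>79).
Merged order: Al³⁺ < Ga³⁺ < Tl³⁺ < Hg²⁺ < Au⁺ — Hg²⁺ is number 4.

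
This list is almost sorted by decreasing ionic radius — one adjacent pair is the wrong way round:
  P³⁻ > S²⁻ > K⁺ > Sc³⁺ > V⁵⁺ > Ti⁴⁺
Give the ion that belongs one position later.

Scanning neighbour by neighbour, only V⁵⁺/Ti⁴⁺ violates a trend: they are isoelectronic (18 e⁻) and V has more protons than Ti (23 vs 22), making V⁵⁺ smaller. That makes V⁵⁺ the one sitting a position early relative to where it belongs.

V⁵⁺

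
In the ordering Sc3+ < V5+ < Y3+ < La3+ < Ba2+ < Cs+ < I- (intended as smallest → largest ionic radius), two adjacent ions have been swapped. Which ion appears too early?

Sc3+

Scanning neighbour by neighbour, only Sc3+/V5+ violates a trend: V5+ and Sc3+ share 18 electrons; the higher nuclear charge on V (Z=23) contracts it more, so V5+ < Sc3+. That makes Sc3+ the one sitting a position early relative to where it belongs.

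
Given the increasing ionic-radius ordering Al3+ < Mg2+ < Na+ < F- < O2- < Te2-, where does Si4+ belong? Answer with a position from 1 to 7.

First list Z and electron count for each: Si4+: 10 e⁻, Z=14, Al3+: 10 e⁻, Z=13, Mg2+: 10 e⁻, Z=12, Na+: 10 e⁻, Z=11, F-: 10 e⁻, Z=9, O2-: 10 e⁻, Z=8, Te2-: 54 e⁻, Z=52. Si4+ < Al3+ (both 10 e⁻, Z=14>13); Al3+ < Mg2+ (both 10 e⁻, Z=13>12); Mg2+ < Na+ (isoelectronic, higher Z=12 is smaller); Na+ < F- (both 10 e⁻, Z=11>9); F- < O2- (both 10 e⁻, Z=9>8); O2- < Te2- (same group, period 2 vs 5).
Merged order: Si4+ < Al3+ < Mg2+ < Na+ < F- < O2- < Te2- — Si4+ is number 1.

1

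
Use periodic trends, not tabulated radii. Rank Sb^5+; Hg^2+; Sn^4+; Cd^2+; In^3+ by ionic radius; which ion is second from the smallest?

Tabulating Z and e⁻: Sb^5+ (Z=51, 46 e⁻), Sn^4+ (Z=50, 46 e⁻), In^3+ (Z=49, 46 e⁻), Cd^2+ (Z=48, 46 e⁻), Hg^2+ (Z=80, 78 e⁻). Sb^5+ < Sn^4+ (both 46 e⁻, Z=51>50); Sn^4+ < In^3+ (isoelectronic, higher Z=50 is smaller); In^3+ < Cd^2+ (isoelectronic, higher Z=49 is smaller); Cd^2+ < Hg^2+ (same group, period 5 vs 6).
Full ascending order: Sb^5+ < Sn^4+ < In^3+ < Cd^2+ < Hg^2+. Counting from the smallest, position 2 is Sn^4+.

Sn^4+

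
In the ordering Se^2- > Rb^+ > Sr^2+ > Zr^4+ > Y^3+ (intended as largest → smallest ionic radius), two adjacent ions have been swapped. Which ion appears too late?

Y^3+

Scanning neighbour by neighbour, only Zr^4+/Y^3+ violates a trend: both have 36 electrons but Z(Zr)=40 > Z(Y)=39, so Zr^4+ should be the smaller of the two. That makes Y^3+ the one sitting a position late relative to where it belongs.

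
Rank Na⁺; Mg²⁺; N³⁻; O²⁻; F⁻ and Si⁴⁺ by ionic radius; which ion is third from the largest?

F⁻

Each ion has 10 electrons. The ranking follows nuclear charge in reverse — greater Z gives a smaller radius. Si⁴⁺ (Z=14), Mg²⁺ (Z=12), Na⁺ (Z=11), F⁻ (Z=9), O²⁻ (Z=8), N³⁻ (Z=7).
So the order is Si⁴⁺ < Mg²⁺ < Na⁺ < F⁻ < O²⁻ < N³⁻; the 3rd-largest ion is F⁻.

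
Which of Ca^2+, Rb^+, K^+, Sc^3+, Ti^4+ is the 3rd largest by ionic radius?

First list Z and electron count for each: Ti^4+: 18 e⁻, Z=22, Sc^3+: 18 e⁻, Z=21, Ca^2+: 18 e⁻, Z=20, K^+: 18 e⁻, Z=19, Rb^+: 36 e⁻, Z=37. Ti^4+ < Sc^3+ (both 18 e⁻, Z=22>21); Sc^3+ < Ca^2+ (isoelectronic, higher Z=21 is smaller); Ca^2+ < K^+ (both 18 e⁻, Z=20>19); K^+ < Rb^+ (same group, period 4 vs 5).
So the order is Ti^4+ < Sc^3+ < Ca^2+ < K^+ < Rb^+; the 3rd-largest ion is Ca^2+.

Ca^2+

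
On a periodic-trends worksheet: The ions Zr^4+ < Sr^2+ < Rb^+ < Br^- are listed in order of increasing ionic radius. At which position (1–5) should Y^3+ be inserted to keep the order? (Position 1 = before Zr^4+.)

2

Isoelectronic series (36 e⁻ each). Size is set by nuclear charge: more protons means a smaller ion. Zr^4+ (Z=40), Y^3+ (Z=39), Sr^2+ (Z=38), Rb^+ (Z=37), Br^- (Z=35).
The complete sequence is Zr^4+ < Y^3+ < Sr^2+ < Rb^+ < Br^-. Y^3+ sits at position 2.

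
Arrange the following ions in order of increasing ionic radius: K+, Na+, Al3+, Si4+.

Electron counts and nuclear charges: Si4+ (Z=14, 10 e⁻), Al3+ (Z=13, 10 e⁻), Na+ (Z=11, 10 e⁻), K+ (Z=19, 18 e⁻). Si4+ < Al3+ (both 10 e⁻, Z=14>13); Al3+ < Na+ (isoelectronic, higher Z=13 is smaller); Na+ < K+ (same group, 1 shell fewer).

Si4+ < Al3+ < Na+ < K+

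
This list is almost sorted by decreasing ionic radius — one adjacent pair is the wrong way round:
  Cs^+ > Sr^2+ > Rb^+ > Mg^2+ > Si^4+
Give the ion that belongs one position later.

Sr^2+

Scanning neighbour by neighbour, only Sr^2+/Rb^+ violates a trend: Sr^2+ and Rb^+ share 36 electrons; the higher nuclear charge on Sr (Z=38) contracts it more, so Sr^2+ < Rb^+. That makes Sr^2+ the one sitting a position early relative to where it belongs.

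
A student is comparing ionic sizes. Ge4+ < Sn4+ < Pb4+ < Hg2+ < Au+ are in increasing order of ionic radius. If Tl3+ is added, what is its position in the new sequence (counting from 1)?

Work out protons and electrons: Ge4+ (Z=32, 28 e⁻), Sn4+ (Z=50, 46 e⁻), Pb4+ (Z=82, 78 e⁻), Tl3+ (Z=81, 78 e⁻), Hg2+ (Z=80, 78 e⁻), Au+ (Z=79, 78 e⁻). Ge4+ < Sn4+ (same group, period 4 vs 5); Sn4+ < Pb4+ (same group, period 5 vs 6); Pb4+ < Tl3+ (both 78 e⁻, Z=82>81); Tl3+ < Hg2+ (isoelectronic, higher Z=81 is smaller); Hg2+ < Au+ (both 78 e⁻, Z=80>79).
Merged order: Ge4+ < Sn4+ < Pb4+ < Tl3+ < Hg2+ < Au+ — Tl3+ is number 4.

4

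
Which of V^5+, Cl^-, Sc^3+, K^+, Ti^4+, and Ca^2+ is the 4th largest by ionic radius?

Sc^3+

All of these have 18 electrons (isoelectronic). With the same electron cloud, the ion with the most protons pulls it in tightest. Nuclear charges: V^5+ (Z=23), Ti^4+ (Z=22), Sc^3+ (Z=21), Ca^2+ (Z=20), K^+ (Z=19), Cl^- (Z=17). Highest Z is smallest.
Full ascending order: V^5+ < Ti^4+ < Sc^3+ < Ca^2+ < K^+ < Cl^-. Counting from the largest, position 4 is Sc^3+.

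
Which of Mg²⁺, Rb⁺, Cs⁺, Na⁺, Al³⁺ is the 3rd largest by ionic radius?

First list Z and electron count for each: Al³⁺ has 10 e⁻ (Z=13), Mg²⁺ has 10 e⁻ (Z=12), Na⁺ has 10 e⁻ (Z=11), Rb⁺ has 36 e⁻ (Z=37), Cs⁺ has 54 e⁻ (Z=55). Al³⁺ < Mg²⁺ (both 10 e⁻, Z=13>12); Mg²⁺ < Na⁺ (isoelectronic, higher Z=12 is smaller); Na⁺ < Rb⁺ (same group, 2 shells fewer); Rb⁺ < Cs⁺ (same group, period 5 vs 6).
Full ascending order: Al³⁺ < Mg²⁺ < Na⁺ < Rb⁺ < Cs⁺. Counting from the largest, position 3 is Na⁺.

Na⁺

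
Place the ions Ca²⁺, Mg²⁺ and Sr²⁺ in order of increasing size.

All are in the same group with charge +2. Radius grows down the group as n (the outermost shell) increases.

Mg²⁺ < Ca²⁺ < Sr²⁺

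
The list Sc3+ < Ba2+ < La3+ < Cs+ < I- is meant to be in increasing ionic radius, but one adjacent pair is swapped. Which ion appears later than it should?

La3+

Compare adjacent ions: they are isoelectronic (54 e⁻) and La has more protons than Ba (57 vs 56), making La3+ smaller — yet in this increasing list Ba2+ sits before La3+. Nothing else is reversed, so La3+ should move one place to the left.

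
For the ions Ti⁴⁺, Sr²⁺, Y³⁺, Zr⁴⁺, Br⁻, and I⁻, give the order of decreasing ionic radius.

I⁻ > Br⁻ > Sr²⁺ > Y³⁺ > Zr⁴⁺ > Ti⁴⁺

Work out protons and electrons: Ti⁴⁺ has 18 e⁻ (Z=22), Zr⁴⁺ has 36 e⁻ (Z=40), Y³⁺ has 36 e⁻ (Z=39), Sr²⁺ has 36 e⁻ (Z=38), Br⁻ has 36 e⁻ (Z=35), I⁻ has 54 e⁻ (Z=53). Ti⁴⁺ < Zr⁴⁺ (same group, period 4 vs 5); Zr⁴⁺ < Y³⁺ (both 36 e⁻, Z=40>39); Y³⁺ < Sr²⁺ (isoelectronic, higher Z=39 is smaller); Sr²⁺ < Br⁻ (isoelectronic, higher Z=38 is smaller); Br⁻ < I⁻ (same group, period 4 vs 5).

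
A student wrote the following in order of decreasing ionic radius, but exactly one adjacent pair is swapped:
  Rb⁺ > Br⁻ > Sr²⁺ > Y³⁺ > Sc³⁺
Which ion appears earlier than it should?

Rb⁺

Compare adjacent ions: both have 36 electrons but Z(Rb)=37 > Z(Br)=35, so Rb⁺ should be the smaller of the two — yet in this decreasing list Rb⁺ sits before Br⁻. Nothing else is reversed, so Rb⁺ should move one place to the right.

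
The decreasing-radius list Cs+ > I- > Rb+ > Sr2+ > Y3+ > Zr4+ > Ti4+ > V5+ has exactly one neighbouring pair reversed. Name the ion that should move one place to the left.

I-

Scanning neighbour by neighbour, only Cs+/I- violates a trend: Cs+ and I- share 54 electrons; the higher nuclear charge on Cs (Z=55) contracts it more, so Cs+ < I-. That makes I- the one sitting a position late relative to where it belongs.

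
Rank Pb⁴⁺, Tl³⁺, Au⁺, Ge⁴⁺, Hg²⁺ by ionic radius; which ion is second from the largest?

Ge⁴⁺ has 28 e⁻ (Z=32), Pb⁴⁺ has 78 e⁻ (Z=82), Tl³⁺ has 78 e⁻ (Z=81), Hg²⁺ has 78 e⁻ (Z=80), Au⁺ has 78 e⁻ (Z=79). Ge⁴⁺ < Pb⁴⁺ (same group, 2 shells fewer); Pb⁴⁺ < Tl³⁺ (both 78 e⁻, Z=82>81); Tl³⁺ < Hg²⁺ (isoelectronic, higher Z=81 is smaller); Hg²⁺ < Au⁺ (both 78 e⁻, Z=80>79).
Ordering: Ge⁴⁺ < Pb⁴⁺ < Tl³⁺ < Hg²⁺ < Au⁺. The second largest is Hg²⁺.

Hg²⁺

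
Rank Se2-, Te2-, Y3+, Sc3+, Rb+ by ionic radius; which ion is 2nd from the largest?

Work out protons and electrons: Sc3+: 18 e⁻, Z=21, Y3+: 36 e⁻, Z=39, Rb+: 36 e⁻, Z=37, Se2-: 36 e⁻, Z=34, Te2-: 54 e⁻, Z=52. Sc3+ < Y3+ (same group, period 4 vs 5); Y3+ < Rb+ (isoelectronic, higher Z=39 is smaller); Rb+ < Se2- (both 36 e⁻, Z=37>34); Se2- < Te2- (same group, period 4 vs 5).
So the order is Sc3+ < Y3+ < Rb+ < Se2- < Te2-; the 2nd-largest ion is Se2-.

Se2-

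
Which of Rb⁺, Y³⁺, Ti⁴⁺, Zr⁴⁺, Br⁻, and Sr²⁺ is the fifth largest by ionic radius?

Zr⁴⁺

Tabulating Z and e⁻: Ti⁴⁺ has 18 e⁻ (Z=22), Zr⁴⁺ has 36 e⁻ (Z=40), Y³⁺ has 36 e⁻ (Z=39), Sr²⁺ has 36 e⁻ (Z=38), Rb⁺ has 36 e⁻ (Z=37), Br⁻ has 36 e⁻ (Z=35). Ti⁴⁺ < Zr⁴⁺ (same group, period 4 vs 5); Zr⁴⁺ < Y³⁺ (both 36 e⁻, Z=40>39); Y³⁺ < Sr²⁺ (both 36 e⁻, Z=39>38); Sr²⁺ < Rb⁺ (isoelectronic, higher Z=38 is smaller); Rb⁺ < Br⁻ (isoelectronic, higher Z=37 is smaller).
Full ascending order: Ti⁴⁺ < Zr⁴⁺ < Y³⁺ < Sr²⁺ < Rb⁺ < Br⁻. Counting from the largest, position 5 is Zr⁴⁺.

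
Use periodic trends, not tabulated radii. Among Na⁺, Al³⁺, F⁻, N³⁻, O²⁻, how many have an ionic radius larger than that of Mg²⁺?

These species are isoelectronic with 10 electrons. The only difference is the number of protons: Al³⁺ (Z=13), Mg²⁺ (Z=12), Na⁺ (Z=11), F⁻ (Z=9), O²⁻ (Z=8), N³⁻ (Z=7). The strongest nuclear pull (Al³⁺) gives the smallest ion.
Ordering all of them (including Mg²⁺) by radius gives Al³⁺ < Mg²⁺ < Na⁺ < F⁻ < O²⁻ < N³⁻. That's 4.

4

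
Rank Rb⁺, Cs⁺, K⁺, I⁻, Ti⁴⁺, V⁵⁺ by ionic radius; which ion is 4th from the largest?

K⁺

Work out protons and electrons: V⁵⁺: 18 e⁻, Z=23, Ti⁴⁺: 18 e⁻, Z=22, K⁺: 18 e⁻, Z=19, Rb⁺: 36 e⁻, Z=37, Cs⁺: 54 e⁻, Z=55, I⁻: 54 e⁻, Z=53. V⁵⁺ < Ti⁴⁺ (both 18 e⁻, Z=23>22); Ti⁴⁺ < K⁺ (both 18 e⁻, Z=22>19); K⁺ < Rb⁺ (same group, 1 shell fewer); Rb⁺ < Cs⁺ (same group, 1 shell fewer); Cs⁺ < I⁻ (both 54 e⁻, Z=55>53).
Full ascending order: V⁵⁺ < Ti⁴⁺ < K⁺ < Rb⁺ < Cs⁺ < I⁻. Counting from the largest, position 4 is K⁺.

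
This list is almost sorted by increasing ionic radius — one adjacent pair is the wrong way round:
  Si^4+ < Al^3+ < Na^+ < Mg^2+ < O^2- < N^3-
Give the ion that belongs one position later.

Na^+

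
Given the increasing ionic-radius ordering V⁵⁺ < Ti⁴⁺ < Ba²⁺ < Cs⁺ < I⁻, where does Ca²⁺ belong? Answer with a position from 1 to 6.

3

Tabulating Z and e⁻: V⁵⁺ (Z=23, 18 e⁻), Ti⁴⁺ (Z=22, 18 e⁻), Ca²⁺ (Z=20, 18 e⁻), Ba²⁺ (Z=56, 54 e⁻), Cs⁺ (Z=55, 54 e⁻), I⁻ (Z=53, 54 e⁻). V⁵⁺ < Ti⁴⁺ (isoelectronic, higher Z=23 is smaller); Ti⁴⁺ < Ca²⁺ (both 18 e⁻, Z=22>20); Ca²⁺ < Ba²⁺ (same group, period 4 vs 6); Ba²⁺ < Cs⁺ (isoelectronic, higher Z=56 is smaller); Cs⁺ < I⁻ (isoelectronic, higher Z=55 is smaller).
The complete sequence is V⁵⁺ < Ti⁴⁺ < Ca²⁺ < Ba²⁺ < Cs⁺ < I⁻. Ca²⁺ sits at position 3.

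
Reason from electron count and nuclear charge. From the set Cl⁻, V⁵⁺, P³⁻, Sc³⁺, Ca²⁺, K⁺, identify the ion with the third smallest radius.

These species are isoelectronic with 18 electrons. The only difference is the number of protons: V⁵⁺ (Z=23), Sc³⁺ (Z=21), Ca²⁺ (Z=20), K⁺ (Z=19), Cl⁻ (Z=17), P³⁻ (Z=15). The strongest nuclear pull (V⁵⁺) gives the smallest ion.
That gives V⁵⁺ < Sc³⁺ < Ca²⁺ < K⁺ < Cl⁻ < P³⁻. From the smallest end, number 3 is Ca²⁺.

Ca²⁺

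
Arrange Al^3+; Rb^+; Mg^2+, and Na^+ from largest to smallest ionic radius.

Work out protons and electrons: Al^3+: 10 e⁻, Z=13, Mg^2+: 10 e⁻, Z=12, Na^+: 10 e⁻, Z=11, Rb^+: 36 e⁻, Z=37. Al^3+ < Mg^2+ (both 10 e⁻, Z=13>12); Mg^2+ < Na^+ (isoelectronic, higher Z=12 is smaller); Na^+ < Rb^+ (same group, 2 shells fewer).

Rb^+ > Na^+ > Mg^2+ > Al^3+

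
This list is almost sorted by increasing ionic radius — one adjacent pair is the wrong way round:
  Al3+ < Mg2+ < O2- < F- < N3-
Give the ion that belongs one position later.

O2-

Scanning neighbour by neighbour, only O2-/F- violates a trend: both have 10 electrons but Z(F)=9 > Z(O)=8, so F- should be the smaller of the two. That makes O2- the one sitting a position early relative to where it belongs.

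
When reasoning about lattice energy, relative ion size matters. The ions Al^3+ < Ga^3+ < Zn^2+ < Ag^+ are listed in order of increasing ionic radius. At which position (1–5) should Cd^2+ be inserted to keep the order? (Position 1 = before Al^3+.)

Al^3+ has 10 e⁻ (Z=13), Ga^3+ has 28 e⁻ (Z=31), Zn^2+ has 28 e⁻ (Z=30), Cd^2+ has 46 e⁻ (Z=48), Ag^+ has 46 e⁻ (Z=47). Al^3+ < Ga^3+ (same group, period 3 vs 4); Ga^3+ < Zn^2+ (both 28 e⁻, Z=31>30); Zn^2+ < Cd^2+ (same group, period 4 vs 5); Cd^2+ < Ag^+ (both 46 e⁻, Z=48>47).
Merged order: Al^3+ < Ga^3+ < Zn^2+ < Cd^2+ < Ag^+ — Cd^2+ is number 4.

4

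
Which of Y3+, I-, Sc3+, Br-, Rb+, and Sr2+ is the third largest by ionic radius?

Electron counts and nuclear charges: Sc3+: 18 e⁻, Z=21, Y3+: 36 e⁻, Z=39, Sr2+: 36 e⁻, Z=38, Rb+: 36 e⁻, Z=37, Br-: 36 e⁻, Z=35, I-: 54 e⁻, Z=53. Sc3+ < Y3+ (same group, period 4 vs 5); Y3+ < Sr2+ (isoelectronic, higher Z=39 is smaller); Sr2+ < Rb+ (both 36 e⁻, Z=38>37); Rb+ < Br- (isoelectronic, higher Z=37 is smaller); Br- < I- (same group, period 4 vs 5).
Full ascending order: Sc3+ < Y3+ < Sr2+ < Rb+ < Br- < I-. Counting from the largest, position 3 is Rb+.

Rb+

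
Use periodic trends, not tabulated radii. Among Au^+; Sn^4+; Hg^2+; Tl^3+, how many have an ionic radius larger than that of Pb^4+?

First list Z and electron count for each: Sn^4+ (Z=50, 46 e⁻), Pb^4+ (Z=82, 78 e⁻), Tl^3+ (Z=81, 78 e⁻), Hg^2+ (Z=80, 78 e⁻), Au^+ (Z=79, 78 e⁻). Sn^4+ < Pb^4+ (same group, period 5 vs 6); Pb^4+ < Tl^3+ (isoelectronic, higher Z=82 is smaller); Tl^3+ < Hg^2+ (isoelectronic, higher Z=81 is smaller); Hg^2+ < Au^+ (both 78 e⁻, Z=80>79).
Relative to Pb^4+, the ions that are larger are Tl^3+, Hg^2+, Au^+. So 3 are larger.

3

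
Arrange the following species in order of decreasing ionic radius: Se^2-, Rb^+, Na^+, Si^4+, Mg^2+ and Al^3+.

First list Z and electron count for each: Si^4+ (Z=14, 10 e⁻), Al^3+ (Z=13, 10 e⁻), Mg^2+ (Z=12, 10 e⁻), Na^+ (Z=11, 10 e⁻), Rb^+ (Z=37, 36 e⁻), Se^2- (Z=34, 36 e⁻). Si^4+ < Al^3+ (isoelectronic, higher Z=14 is smaller); Al^3+ < Mg^2+ (both 10 e⁻, Z=13>12); Mg^2+ < Na^+ (both 10 e⁻, Z=12>11); Na^+ < Rb^+ (same group, period 3 vs 5); Rb^+ < Se^2- (isoelectronic, higher Z=37 is smaller).

Se^2- > Rb^+ > Na^+ > Mg^2+ > Al^3+ > Si^4+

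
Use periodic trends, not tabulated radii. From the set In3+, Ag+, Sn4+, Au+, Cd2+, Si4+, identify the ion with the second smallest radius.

Sn4+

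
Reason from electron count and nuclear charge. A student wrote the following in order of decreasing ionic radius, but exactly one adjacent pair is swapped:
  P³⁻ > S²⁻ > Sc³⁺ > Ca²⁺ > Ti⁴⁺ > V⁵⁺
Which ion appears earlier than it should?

The pair Sc³⁺, Ca²⁺ is the wrong way round — Sc³⁺ and Ca²⁺ share 18 electrons; the higher nuclear charge on Sc (Z=21) contracts it more, so Sc³⁺ < Ca²⁺. All other adjacent pairs agree with periodic trends, so Sc³⁺ is the misplaced ion.

Sc³⁺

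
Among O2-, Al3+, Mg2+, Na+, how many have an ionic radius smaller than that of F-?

3

All of these have 10 electrons (isoelectronic). With the same electron cloud, the ion with the most protons pulls it in tightest. Nuclear charges: Al3+ (Z=13), Mg2+ (Z=12), Na+ (Z=11), F- (Z=9), O2- (Z=8). Highest Z is smallest.
Overall: Al3+ < Mg2+ < Na+ < F- < O2-. F- has 3 below it and 1 above. So 3 are smaller.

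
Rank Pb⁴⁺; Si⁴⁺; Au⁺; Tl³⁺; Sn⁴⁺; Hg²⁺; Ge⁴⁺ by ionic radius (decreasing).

Au⁺ > Hg²⁺ > Tl³⁺ > Pb⁴⁺ > Sn⁴⁺ > Ge⁴⁺ > Si⁴⁺

Work out protons and electrons: Si⁴⁺ has 10 e⁻ (Z=14), Ge⁴⁺ has 28 e⁻ (Z=32), Sn⁴⁺ has 46 e⁻ (Z=50), Pb⁴⁺ has 78 e⁻ (Z=82), Tl³⁺ has 78 e⁻ (Z=81), Hg²⁺ has 78 e⁻ (Z=80), Au⁺ has 78 e⁻ (Z=79). Si⁴⁺ < Ge⁴⁺ (same group, 1 shell fewer); Ge⁴⁺ < Sn⁴⁺ (same group, 1 shell fewer); Sn⁴⁺ < Pb⁴⁺ (same group, period 5 vs 6); Pb⁴⁺ < Tl³⁺ (both 78 e⁻, Z=82>81); Tl³⁺ < Hg²⁺ (both 78 e⁻, Z=81>80); Hg²⁺ < Au⁺ (isoelectronic, higher Z=80 is smaller).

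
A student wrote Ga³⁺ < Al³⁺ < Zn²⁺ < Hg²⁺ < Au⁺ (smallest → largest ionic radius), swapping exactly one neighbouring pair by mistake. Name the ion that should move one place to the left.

Al³⁺

Check each adjacent pair. Ga³⁺ and Al³⁺ are reversed: Al³⁺ and Ga³⁺ are in one column with the same charge; the lighter period-3 ion has one fewer shell and is smaller. No other neighbouring pair contradicts the periodic trends, so Al³⁺ is the ion listed too late.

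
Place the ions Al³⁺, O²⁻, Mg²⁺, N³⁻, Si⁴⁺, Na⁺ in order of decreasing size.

N³⁻ > O²⁻ > Na⁺ > Mg²⁺ > Al³⁺ > Si⁴⁺

Each ion has 10 electrons. The ranking follows nuclear charge in reverse — greater Z gives a smaller radius. Si⁴⁺ (Z=14), Al³⁺ (Z=13), Mg²⁺ (Z=12), Na⁺ (Z=11), O²⁻ (Z=8), N³⁻ (Z=7).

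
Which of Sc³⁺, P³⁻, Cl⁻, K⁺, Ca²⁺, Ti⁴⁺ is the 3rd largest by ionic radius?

These species are isoelectronic with 18 electrons. The only difference is the number of protons: Ti⁴⁺ (Z=22), Sc³⁺ (Z=21), Ca²⁺ (Z=20), K⁺ (Z=19), Cl⁻ (Z=17), P³⁻ (Z=15). The strongest nuclear pull (Ti⁴⁺) gives the smallest ion.
That gives Ti⁴⁺ < Sc³⁺ < Ca²⁺ < K⁺ < Cl⁻ < P³⁻. From the largest end, number 3 is K⁺.

K⁺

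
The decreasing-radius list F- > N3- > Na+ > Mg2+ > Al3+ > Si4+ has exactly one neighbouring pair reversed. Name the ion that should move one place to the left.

Scanning neighbour by neighbour, only F-/N3- violates a trend: F- and N3- share 10 electrons; the higher nuclear charge on F (Z=9) contracts it more, so F- < N3-. That makes N3- the one sitting a position late relative to where it belongs.

N3-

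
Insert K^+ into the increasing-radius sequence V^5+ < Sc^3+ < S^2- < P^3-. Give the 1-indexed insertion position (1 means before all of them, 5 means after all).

3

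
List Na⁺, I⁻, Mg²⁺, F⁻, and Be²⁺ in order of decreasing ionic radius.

I⁻ > F⁻ > Na⁺ > Mg²⁺ > Be²⁺

Tabulating Z and e⁻: Be²⁺ (Z=4, 2 e⁻), Mg²⁺ (Z=12, 10 e⁻), Na⁺ (Z=11, 10 e⁻), F⁻ (Z=9, 10 e⁻), I⁻ (Z=53, 54 e⁻). Be²⁺ < Mg²⁺ (same group, period 2 vs 3); Mg²⁺ < Na⁺ (isoelectronic, higher Z=12 is smaller); Na⁺ < F⁻ (isoelectronic, higher Z=11 is smaller); F⁻ < I⁻ (same group, 3 shells fewer).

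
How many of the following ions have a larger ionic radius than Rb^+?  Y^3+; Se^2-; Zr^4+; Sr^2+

Each ion has 36 electrons. The ranking follows nuclear charge in reverse — greater Z gives a smaller radius. Zr^4+ (Z=40), Y^3+ (Z=39), Sr^2+ (Z=38), Rb^+ (Z=37), Se^2- (Z=34).
Relative to Rb^+, the ions that are larger are Se^2-. Count: 1.

1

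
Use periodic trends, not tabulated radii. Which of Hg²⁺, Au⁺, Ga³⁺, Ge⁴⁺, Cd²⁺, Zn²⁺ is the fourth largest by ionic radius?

Work out protons and electrons: Ge⁴⁺ (Z=32, 28 e⁻), Ga³⁺ (Z=31, 28 e⁻), Zn²⁺ (Z=30, 28 e⁻), Cd²⁺ (Z=48, 46 e⁻), Hg²⁺ (Z=80, 78 e⁻), Au⁺ (Z=79, 78 e⁻). Ge⁴⁺ < Ga³⁺ (both 28 e⁻, Z=32>31); Ga³⁺ < Zn²⁺ (both 28 e⁻, Z=31>30); Zn²⁺ < Cd²⁺ (same group, 1 shell fewer); Cd²⁺ < Hg²⁺ (same group, 1 shell fewer); Hg²⁺ < Au⁺ (both 78 e⁻, Z=80>79).
Full ascending order: Ge⁴⁺ < Ga³⁺ < Zn²⁺ < Cd²⁺ < Hg²⁺ < Au⁺. Counting from the largest, position 4 is Zn²⁺.

Zn²⁺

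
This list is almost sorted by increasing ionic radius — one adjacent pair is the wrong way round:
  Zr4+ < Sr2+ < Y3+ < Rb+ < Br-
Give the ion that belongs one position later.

Sr2+

Compare adjacent ions: they are isoelectronic (36 e⁻) and Y has more protons than Sr (39 vs 38), making Y3+ smaller — yet in this increasing list Sr2+ sits before Y3+. Nothing else is reversed, so Sr2+ should move one place to the right.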